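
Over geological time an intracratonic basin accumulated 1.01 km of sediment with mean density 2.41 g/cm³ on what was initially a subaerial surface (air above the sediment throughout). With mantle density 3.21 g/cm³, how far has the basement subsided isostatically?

0.758 km

Subaerial load: s = t ρ_sed / ρ_m = 1.01 km × 2.41/3.21 = 0.758 km.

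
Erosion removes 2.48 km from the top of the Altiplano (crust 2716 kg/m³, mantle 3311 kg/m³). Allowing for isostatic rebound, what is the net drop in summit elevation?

Rebound u = e ρ_c/ρ_m = 2.48 km × 2716/3311 = 2.034 km.
Net surface drop = e − u = 2.48 km − 2.034 km = e (ρ_m − ρ_c)/ρ_m = 0.446 km.

0.446 km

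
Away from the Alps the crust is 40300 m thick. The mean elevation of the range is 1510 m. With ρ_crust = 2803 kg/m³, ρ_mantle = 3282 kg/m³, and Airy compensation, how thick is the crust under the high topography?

Root depth r = h ρ_c / (ρ_m − ρ_c) = 1510 m × 2803 / 479 = 8836 m.
Total thickness = T + h + r = 40300 m + 1510 m + 8836 m = 50600 m.

50600 m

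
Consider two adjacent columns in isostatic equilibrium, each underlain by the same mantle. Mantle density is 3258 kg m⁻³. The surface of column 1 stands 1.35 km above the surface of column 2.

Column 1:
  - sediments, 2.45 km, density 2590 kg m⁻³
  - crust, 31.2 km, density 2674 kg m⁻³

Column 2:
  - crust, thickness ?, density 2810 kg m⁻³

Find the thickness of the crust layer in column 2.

34.5 km

Take the compensation level at the base of the deeper column (depth z_c below the surface of column 1) and equate Σ ρ_i t_i down to z_c; mantle fills any gap and the z_c terms cancel.
Column 1: 2.45×2590 + 31.2×2674 + (z_c − 33.65)×3258
Column 2: 1.35×0 + x×2810 + (z_c − 1.35 − 0 − x)×3258
The z_c×3258 term appears on both sides and cancels. Collect the known terms of each column as K = Σ(ρt)_known − 3258 × (depth of known layers): K_1 = 89774.3 − 3258×33.65 = −19857.4; K_2 = 0 − 3258×(1.35 + 0) = −4398.3.
Balance: K_1 = K_2 − x×(3258 − 2810), so x = (K_2 − K_1)/(3258 − 2810) = 15459.1/448 = 34.5 km.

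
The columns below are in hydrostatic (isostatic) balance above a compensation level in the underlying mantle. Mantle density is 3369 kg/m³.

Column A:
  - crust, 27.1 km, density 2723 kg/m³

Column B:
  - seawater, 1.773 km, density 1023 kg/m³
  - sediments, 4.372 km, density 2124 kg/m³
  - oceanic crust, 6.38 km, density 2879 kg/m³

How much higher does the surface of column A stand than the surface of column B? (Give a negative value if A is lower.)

1.42 km

For any compensation level in the mantle, the mantle terms cancel and isostasy reduces to e = (Σt_A − Σt_B) − (Σ(ρt)_A − Σ(ρt)_B) / ρ_m.
Σt_A = 27.1 km; Σt_B = 12.525 km; Σ(ρt)_A = 73793.3; Σ(ρt)_B = 29467.927 (in km·kg/m³).
e = (27.1 − 12.525) − (73793.3 − 29467.927) / 3369 = 1.42 km.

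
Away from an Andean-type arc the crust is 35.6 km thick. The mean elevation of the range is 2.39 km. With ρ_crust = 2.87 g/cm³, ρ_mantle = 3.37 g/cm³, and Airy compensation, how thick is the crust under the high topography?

Root depth r = h ρ_c / (ρ_m − ρ_c) = 2.39 km × 2.87 / 0.5 = 13.72 km.
Total thickness = T + h + r = 35.6 km + 2.39 km + 13.72 km = 51.7 km.

51.7 km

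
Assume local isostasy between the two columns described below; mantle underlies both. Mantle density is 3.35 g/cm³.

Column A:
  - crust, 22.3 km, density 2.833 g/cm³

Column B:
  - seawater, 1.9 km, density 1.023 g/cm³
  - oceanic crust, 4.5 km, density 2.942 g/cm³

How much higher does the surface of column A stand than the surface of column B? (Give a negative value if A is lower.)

1.57 km

For any compensation level in the mantle, the mantle terms cancel and isostasy reduces to e = (Σt_A − Σt_B) − (Σ(ρt)_A − Σ(ρt)_B) / ρ_m.
Σt_A = 22.3 km; Σt_B = 6.4 km; Σ(ρt)_A = 63.1759; Σ(ρt)_B = 15.1827 (in km·g/cm³).
e = (22.3 − 6.4) − (63.1759 − 15.1827) / 3.35 = 1.57 km.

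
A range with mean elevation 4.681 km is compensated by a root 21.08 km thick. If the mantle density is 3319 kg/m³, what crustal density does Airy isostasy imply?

2720 kg/m³

ρ_c h = (ρ_m − ρ_c) r → ρ_c (h + r) = ρ_m r → ρ_c = ρ_m r / (h + r).
ρ_c = 3319 × 21.08 km / (4.681 km + 21.08 km) = 2720 kg/m³.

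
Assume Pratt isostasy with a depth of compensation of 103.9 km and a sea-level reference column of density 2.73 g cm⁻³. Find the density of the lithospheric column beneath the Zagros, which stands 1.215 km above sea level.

Pratt balance: ρ_ref D = ρ (D + h).
ρ = ρ_ref D/(D + h) = 2.73 × 103.9 km/(103.9 km + 1.215 km) = 2.7 g cm⁻³.

2.7 g cm⁻³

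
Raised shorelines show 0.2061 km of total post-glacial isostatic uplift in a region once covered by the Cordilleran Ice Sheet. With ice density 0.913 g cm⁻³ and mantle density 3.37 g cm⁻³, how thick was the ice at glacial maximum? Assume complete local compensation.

0.761 km

u = t ρ_ice/ρ_m → t = u ρ_m/ρ_ice = 0.2061 km × 3.37/0.913 = 0.761 km.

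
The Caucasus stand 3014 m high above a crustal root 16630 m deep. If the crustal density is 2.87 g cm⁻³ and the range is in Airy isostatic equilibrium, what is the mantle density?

3.39 g cm⁻³

Airy balance: ρ_c h = (ρ_m − ρ_c) r → ρ_m = ρ_c (1 + h/r).
ρ_m = 2.87 × (1 + 3014 m/16630 m) = 3.39 g cm⁻³.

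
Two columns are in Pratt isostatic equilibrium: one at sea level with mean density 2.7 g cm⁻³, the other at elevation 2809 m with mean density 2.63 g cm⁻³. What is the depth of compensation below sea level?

106000 m

ρ_ref D = ρ (D + h) → D (ρ_ref − ρ) = ρ h.
D = ρ h/(ρ_ref − ρ) = 2.63 × 2809 m/(2.7 − 2.63) = 106000 m.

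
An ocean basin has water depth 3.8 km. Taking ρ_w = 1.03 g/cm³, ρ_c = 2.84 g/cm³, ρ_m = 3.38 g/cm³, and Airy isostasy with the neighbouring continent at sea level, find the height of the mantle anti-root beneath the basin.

Equating mass per unit area of the two columns: replacing crust with seawater at the top is compensated by replacing crust with mantle at the base: d (ρ_c − ρ_w) = a (ρ_m − ρ_c).
a = d (ρ_c − ρ_w)/(ρ_m − ρ_c) = 3.8 km × 1.81/0.54 = 12.7 km.

12.7 km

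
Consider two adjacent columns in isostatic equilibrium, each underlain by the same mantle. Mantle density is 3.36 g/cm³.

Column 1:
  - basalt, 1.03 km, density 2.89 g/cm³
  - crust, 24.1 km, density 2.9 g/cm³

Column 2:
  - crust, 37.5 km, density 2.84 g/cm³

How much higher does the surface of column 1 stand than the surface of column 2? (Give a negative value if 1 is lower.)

For any compensation level in the mantle, the mantle terms cancel and isostasy reduces to e = (Σt_1 − Σt_2) − (Σ(ρt)_1 − Σ(ρt)_2) / ρ_m.
Σt_1 = 25.13 km; Σt_2 = 37.5 km; Σ(ρt)_1 = 72.8667; Σ(ρt)_2 = 106.5 (in km·g/cm³).
e = (25.13 − 37.5) − (72.8667 − 106.5) / 3.36 = −2.36 km.

−2.36 km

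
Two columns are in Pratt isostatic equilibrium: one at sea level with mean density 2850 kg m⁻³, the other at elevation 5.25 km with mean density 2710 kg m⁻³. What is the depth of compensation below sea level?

ρ_ref D = ρ (D + h) → D (ρ_ref − ρ) = ρ h.
D = ρ h/(ρ_ref − ρ) = 2710 × 5.25 km/(2850 − 2710) = 102 km.

102 km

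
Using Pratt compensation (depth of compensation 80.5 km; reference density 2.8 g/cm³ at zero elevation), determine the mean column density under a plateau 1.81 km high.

2.74 g/cm³

Pratt balance: ρ_ref D = ρ (D + h).
ρ = ρ_ref D/(D + h) = 2.8 × 80.5 km/(80.5 km + 1.81 km) = 2.74 g/cm³.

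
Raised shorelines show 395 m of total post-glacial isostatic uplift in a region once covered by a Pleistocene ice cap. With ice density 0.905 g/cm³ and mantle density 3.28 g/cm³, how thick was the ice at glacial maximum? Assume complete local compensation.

1430 m

u = t ρ_ice/ρ_m → t = u ρ_m/ρ_ice = 395 m × 3.28/0.905 = 1430 m.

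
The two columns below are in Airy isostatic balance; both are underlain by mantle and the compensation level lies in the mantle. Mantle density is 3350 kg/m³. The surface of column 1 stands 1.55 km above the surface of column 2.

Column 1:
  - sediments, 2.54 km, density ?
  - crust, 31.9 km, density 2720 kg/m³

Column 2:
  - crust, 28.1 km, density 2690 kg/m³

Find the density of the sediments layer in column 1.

Take the compensation level at the base of the deeper column (depth z_c below the surface of column 1) and equate Σ ρ_i t_i down to z_c; mantle fills any gap and the z_c terms cancel.
Column 1: 2.54×ρ + 31.9×2720 + (z_c − 34.44)×3350
Column 2: 1.55×0 + 28.1×2690 + (z_c − 1.55 − 28.1)×3350
The z_c×3350 term appears on both sides and cancels. Collect the known terms of each column as K = Σ(ρt)_known − 3350 × (depth of known layers): K_1 = 86768 − 3350×34.44 = −28606; K_2 = 75589 − 3350×(1.55 + 28.1) = −23738.5.
Balance: K_1 + 2.54×ρ = K_2, so ρ = (K_2 − K_1)/2.54 = 4867.5/2.54 = 1920 kg/m³.

1920 kg/m³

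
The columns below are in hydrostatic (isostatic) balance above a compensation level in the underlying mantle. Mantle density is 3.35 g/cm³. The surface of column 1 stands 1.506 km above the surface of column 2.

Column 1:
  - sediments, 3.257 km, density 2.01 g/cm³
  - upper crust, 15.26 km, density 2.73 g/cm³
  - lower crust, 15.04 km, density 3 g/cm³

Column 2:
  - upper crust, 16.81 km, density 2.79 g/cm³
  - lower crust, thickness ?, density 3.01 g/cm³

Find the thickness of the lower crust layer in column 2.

13.6 km

Take the compensation level at the base of the deeper column (depth z_c below the surface of column 1) and equate Σ ρ_i t_i down to z_c; mantle fills any gap and the z_c terms cancel.
Column 1: 3.257×2.01 + 15.26×2.73 + 15.04×3 + (z_c − 33.557)×3.35
Column 2: 1.506×0 + 16.81×2.79 + x×3.01 + (z_c − 1.506 − 16.81 − x)×3.35
The z_c×3.35 term appears on both sides and cancels. Collect the known terms of each column as K = Σ(ρt)_known − 3.35 × (depth of known layers): K_1 = 93.32637 − 3.35×33.557 = −19.08958; K_2 = 46.8999 − 3.35×(1.506 + 16.81) = −14.4587.
Balance: K_1 = K_2 − x×(3.35 − 3.01), so x = (K_2 − K_1)/(3.35 − 3.01) = 4.63088/0.34 = 13.6 km.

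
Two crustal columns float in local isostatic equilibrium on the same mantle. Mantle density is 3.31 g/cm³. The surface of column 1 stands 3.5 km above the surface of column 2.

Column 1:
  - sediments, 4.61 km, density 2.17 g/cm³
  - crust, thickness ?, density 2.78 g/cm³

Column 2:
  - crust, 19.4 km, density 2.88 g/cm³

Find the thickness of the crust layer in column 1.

27.7 km

Take the compensation level at the base of the deeper column (depth z_c below the surface of column 1) and equate Σ ρ_i t_i down to z_c; mantle fills any gap and the z_c terms cancel.
Column 1: 4.61×2.17 + x×2.78 + (z_c − 4.61 − x)×3.31
Column 2: 3.5×0 + 19.4×2.88 + (z_c − 3.5 − 19.4)×3.31
The z_c×3.31 term appears on both sides and cancels. Collect the known terms of each column as K = Σ(ρt)_known − 3.31 × (depth of known layers): K_1 = 10.0037 − 3.31×4.61 = −5.2554; K_2 = 55.872 − 3.31×(3.5 + 19.4) = −19.927.
Balance: K_1 − x×(3.31 − 2.78) = K_2, so x = (K_1 − K_2)/(3.31 − 2.78) = 14.6716/0.53 = 27.7 km.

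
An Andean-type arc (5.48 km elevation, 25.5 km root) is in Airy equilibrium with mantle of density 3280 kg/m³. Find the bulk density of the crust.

2700 kg/m³

ρ_c h = (ρ_m − ρ_c) r → ρ_c (h + r) = ρ_m r → ρ_c = ρ_m r / (h + r).
ρ_c = 3280 × 25.5 km / (5.48 km + 25.5 km) = 2700 kg/m³.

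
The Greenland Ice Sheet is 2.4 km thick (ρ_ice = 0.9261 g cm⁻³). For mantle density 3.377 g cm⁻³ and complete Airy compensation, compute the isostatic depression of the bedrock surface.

Equating mass per unit area of the two columns: the ice load ρ_ice t is balanced by mantle displaced below, ρ_m s.
s = t ρ_ice / ρ_m = 2.4 km × 0.9261/3.377 = 0.658 km.

0.658 km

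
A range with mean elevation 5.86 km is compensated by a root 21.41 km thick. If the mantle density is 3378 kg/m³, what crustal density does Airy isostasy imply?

2650 kg/m³

ρ_c h = (ρ_m − ρ_c) r → ρ_c (h + r) = ρ_m r → ρ_c = ρ_m r / (h + r).
ρ_c = 3378 × 21.41 km / (5.86 km + 21.41 km) = 2650 kg/m³.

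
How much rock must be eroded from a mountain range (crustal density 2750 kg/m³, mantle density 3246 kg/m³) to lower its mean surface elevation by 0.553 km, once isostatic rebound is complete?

Net drop Δ = e − u = e − e ρ_c/ρ_m = e (ρ_m − ρ_c)/ρ_m.
e = Δ ρ_m/(ρ_m − ρ_c) = 0.553 km × 3246/496 = 3.62 km.

3.62 km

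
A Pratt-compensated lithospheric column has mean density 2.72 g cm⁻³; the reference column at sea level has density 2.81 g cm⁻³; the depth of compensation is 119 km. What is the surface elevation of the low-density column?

ρ_ref D = ρ (D + h) → h = D (ρ_ref − ρ)/ρ.
h = 119 km × (2.81 − 2.72)/2.72 = 3.94 km.

3.94 km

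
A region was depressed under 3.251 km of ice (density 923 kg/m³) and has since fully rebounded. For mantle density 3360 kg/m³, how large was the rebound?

0.893 km

Removing the load lets mantle flow back in; uplift u satisfies ρ_ice t = ρ_m u.
u = t ρ_ice/ρ_m = 3.251 km × 923/3360 = 0.893 km.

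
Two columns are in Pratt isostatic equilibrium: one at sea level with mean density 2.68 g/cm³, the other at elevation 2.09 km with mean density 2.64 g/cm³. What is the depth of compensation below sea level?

ρ_ref D = ρ (D + h) → D (ρ_ref − ρ) = ρ h.
D = ρ h/(ρ_ref − ρ) = 2.64 × 2.09 km/(2.68 − 2.64) = 138 km.

138 km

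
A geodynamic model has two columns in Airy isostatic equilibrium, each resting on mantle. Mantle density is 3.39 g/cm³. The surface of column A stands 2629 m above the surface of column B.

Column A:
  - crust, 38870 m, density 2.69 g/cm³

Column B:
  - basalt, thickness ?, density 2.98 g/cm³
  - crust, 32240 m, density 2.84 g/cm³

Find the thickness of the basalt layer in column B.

1380 m

Take the compensation level at the base of the deeper column (depth z_c below the surface of column A) and equate Σ ρ_i t_i down to z_c; mantle fills any gap and the z_c terms cancel.
Column A: 38870×2.69 + (z_c − 38870)×3.39
Column B: 2629×0 + x×2.98 + 32240×2.84 + (z_c − 2629 − 32240 − x)×3.39
The z_c×3.39 term appears on both sides and cancels. Collect the known terms of each column as K = Σ(ρt)_known − 3.39 × (depth of known layers): K_A = 104560.3 − 3.39×38870 = −27209; K_B = 91561.6 − 3.39×(2629 + 32240) = −26644.31.
Balance: K_A = K_B − x×(3.39 − 2.98), so x = (K_B − K_A)/(3.39 − 2.98) = 564.69/0.41 = 1380 m.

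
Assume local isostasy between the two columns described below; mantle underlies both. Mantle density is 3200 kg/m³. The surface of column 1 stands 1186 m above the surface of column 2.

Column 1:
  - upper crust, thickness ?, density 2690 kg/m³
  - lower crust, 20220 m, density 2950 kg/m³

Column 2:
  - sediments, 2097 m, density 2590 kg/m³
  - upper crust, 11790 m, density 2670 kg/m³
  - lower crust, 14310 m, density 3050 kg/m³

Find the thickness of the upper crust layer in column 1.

Take the compensation level at the base of the deeper column (depth z_c below the surface of column 1) and equate Σ ρ_i t_i down to z_c; mantle fills any gap and the z_c terms cancel.
Column 1: x×2690 + 20220×2950 + (z_c − 20220 − x)×3200
Column 2: 1186×0 + 2097×2590 + 11790×2670 + 14310×3050 + (z_c − 1186 − 28197)×3200
The z_c×3200 term appears on both sides and cancels. Collect the known terms of each column as K = Σ(ρt)_known − 3200 × (depth of known layers): K_1 = 59649000 − 3200×20220 = −5055000; K_2 = 80556030 − 3200×(1186 + 28197) = −13469570.
Balance: K_1 − x×(3200 − 2690) = K_2, so x = (K_1 − K_2)/(3200 − 2690) = 8414570/510 = 16500 m.

16500 m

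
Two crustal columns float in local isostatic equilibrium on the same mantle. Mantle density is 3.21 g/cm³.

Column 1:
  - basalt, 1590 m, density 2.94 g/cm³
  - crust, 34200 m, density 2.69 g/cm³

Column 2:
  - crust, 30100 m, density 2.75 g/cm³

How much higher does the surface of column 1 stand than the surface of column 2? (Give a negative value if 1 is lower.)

1360 m

For any compensation level in the mantle, the mantle terms cancel and isostasy reduces to e = (Σt_1 − Σt_2) − (Σ(ρt)_1 − Σ(ρt)_2) / ρ_m.
Σt_1 = 35790 m; Σt_2 = 30100 m; Σ(ρt)_1 = 96672.6; Σ(ρt)_2 = 82775 (in m·g/cm³).
e = (35790 − 30100) − (96672.6 − 82775) / 3.21 = 1360 m.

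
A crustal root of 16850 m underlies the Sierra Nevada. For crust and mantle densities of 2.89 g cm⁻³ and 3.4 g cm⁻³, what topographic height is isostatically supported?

2970 m

Balancing pressure at the compensation depth: ρ_c h = (ρ_m − ρ_c) r.
h = r (ρ_m − ρ_c) / ρ_c = 16850 m × (3.4 − 2.89) / 2.89 = 2970 m.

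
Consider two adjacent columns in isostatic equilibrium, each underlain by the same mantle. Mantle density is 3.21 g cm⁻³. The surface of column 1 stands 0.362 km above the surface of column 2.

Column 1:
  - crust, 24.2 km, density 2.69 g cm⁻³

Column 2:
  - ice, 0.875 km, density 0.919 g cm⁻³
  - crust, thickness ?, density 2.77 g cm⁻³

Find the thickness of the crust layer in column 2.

Take the compensation level at the base of the deeper column (depth z_c below the surface of column 1) and equate Σ ρ_i t_i down to z_c; mantle fills any gap and the z_c terms cancel.
Column 1: 24.2×2.69 + (z_c − 24.2)×3.21
Column 2: 0.362×0 + 0.875×0.919 + x×2.77 + (z_c − 0.362 − 0.875 − x)×3.21
The z_c×3.21 term appears on both sides and cancels. Collect the known terms of each column as K = Σ(ρt)_known − 3.21 × (depth of known layers): K_1 = 65.098 − 3.21×24.2 = −12.584; K_2 = 0.804125 − 3.21×(0.362 + 0.875) = −3.166645.
Balance: K_1 = K_2 − x×(3.21 − 2.77), so x = (K_2 − K_1)/(3.21 − 2.77) = 9.41735/0.44 = 21.4 km.

21.4 km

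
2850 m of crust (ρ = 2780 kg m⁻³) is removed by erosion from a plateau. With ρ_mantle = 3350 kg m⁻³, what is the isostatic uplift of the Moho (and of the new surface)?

2370 m

Unloading: uplift u = e ρ_c/ρ_m = 2850 m × 2780/3350 = 2370 m.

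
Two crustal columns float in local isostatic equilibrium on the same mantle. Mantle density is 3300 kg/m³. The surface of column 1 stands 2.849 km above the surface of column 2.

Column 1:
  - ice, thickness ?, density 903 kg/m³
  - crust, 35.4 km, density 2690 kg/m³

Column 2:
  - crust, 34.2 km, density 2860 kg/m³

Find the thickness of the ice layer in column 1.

1.19 km

Take the compensation level at the base of the deeper column (depth z_c below the surface of column 1) and equate Σ ρ_i t_i down to z_c; mantle fills any gap and the z_c terms cancel.
Column 1: x×903 + 35.4×2690 + (z_c − 35.4 − x)×3300
Column 2: 2.849×0 + 34.2×2860 + (z_c − 2.849 − 34.2)×3300
The z_c×3300 term appears on both sides and cancels. Collect the known terms of each column as K = Σ(ρt)_known − 3300 × (depth of known layers): K_1 = 95226 − 3300×35.4 = −21594; K_2 = 97812 − 3300×(2.849 + 34.2) = −24449.7.
Balance: K_1 − x×(3300 − 903) = K_2, so x = (K_1 − K_2)/(3300 − 903) = 2855.7/2397 = 1.19 km.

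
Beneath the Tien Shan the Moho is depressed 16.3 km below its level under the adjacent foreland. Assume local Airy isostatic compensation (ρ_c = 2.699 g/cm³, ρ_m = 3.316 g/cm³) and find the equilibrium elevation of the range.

Equating mass per unit area of the two columns: ρ_c h = (ρ_m − ρ_c) r.
h = r (ρ_m − ρ_c) / ρ_c = 16.3 km × (3.316 − 2.699) / 2.699 = 3.73 km.

3.73 km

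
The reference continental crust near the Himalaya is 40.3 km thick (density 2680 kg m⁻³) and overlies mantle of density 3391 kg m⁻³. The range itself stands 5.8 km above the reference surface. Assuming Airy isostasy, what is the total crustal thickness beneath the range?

Root depth r = h ρ_c / (ρ_m − ρ_c) = 5.8 km × 2680 / 711 = 21.86 km.
Total thickness = T + h + r = 40.3 km + 5.8 km + 21.86 km = 68 km.

68 km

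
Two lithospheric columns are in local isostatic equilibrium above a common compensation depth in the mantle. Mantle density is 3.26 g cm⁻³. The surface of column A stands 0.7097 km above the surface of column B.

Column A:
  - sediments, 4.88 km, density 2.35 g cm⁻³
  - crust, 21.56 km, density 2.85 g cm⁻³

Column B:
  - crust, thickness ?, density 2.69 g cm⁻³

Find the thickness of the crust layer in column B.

19.2 km

Take the compensation level at the base of the deeper column (depth z_c below the surface of column A) and equate Σ ρ_i t_i down to z_c; mantle fills any gap and the z_c terms cancel.
Column A: 4.88×2.35 + 21.56×2.85 + (z_c − 26.44)×3.26
Column B: 0.7097×0 + x×2.69 + (z_c − 0.7097 − 0 − x)×3.26
The z_c×3.26 term appears on both sides and cancels. Collect the known terms of each column as K = Σ(ρt)_known − 3.26 × (depth of known layers): K_A = 72.914 − 3.26×26.44 = −13.2804; K_B = 0 − 3.26×(0.7097 + 0) = −2.313622.
Balance: K_A = K_B − x×(3.26 − 2.69), so x = (K_B − K_A)/(3.26 − 2.69) = 10.9668/0.57 = 19.2 km.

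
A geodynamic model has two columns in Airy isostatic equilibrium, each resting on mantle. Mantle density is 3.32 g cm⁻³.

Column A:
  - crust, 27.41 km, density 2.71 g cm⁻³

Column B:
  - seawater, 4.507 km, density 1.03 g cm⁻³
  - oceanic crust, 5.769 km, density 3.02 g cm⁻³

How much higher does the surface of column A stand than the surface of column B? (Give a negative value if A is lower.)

1.41 km

For any compensation level in the mantle, the mantle terms cancel and isostasy reduces to e = (Σt_A − Σt_B) − (Σ(ρt)_A − Σ(ρt)_B) / ρ_m.
Σt_A = 27.41 km; Σt_B = 10.276 km; Σ(ρt)_A = 74.2811; Σ(ρt)_B = 22.06459 (in km·g cm⁻³).
e = (27.41 − 10.276) − (74.2811 − 22.06459) / 3.32 = 1.41 km.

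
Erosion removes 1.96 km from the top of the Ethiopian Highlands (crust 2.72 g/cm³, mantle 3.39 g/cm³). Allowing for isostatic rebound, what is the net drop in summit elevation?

0.387 km

Rebound u = e ρ_c/ρ_m = 1.96 km × 2.72/3.39 = 1.573 km.
Net surface drop = e − u = 1.96 km − 1.573 km = e (ρ_m − ρ_c)/ρ_m = 0.387 km.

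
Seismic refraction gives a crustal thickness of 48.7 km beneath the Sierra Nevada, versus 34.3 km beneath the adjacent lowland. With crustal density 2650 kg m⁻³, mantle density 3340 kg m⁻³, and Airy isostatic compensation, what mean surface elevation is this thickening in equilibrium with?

2.97 km

Excess crust Δ = 48.7 km − 34.3 km = 14.4 km, split between elevation h and root r with h + r = Δ.
Airy balance ρ_c h = (ρ_m − ρ_c) r gives r = h ρ_c/(ρ_m − ρ_c), so h (1 + ρ_c/(ρ_m − ρ_c)) = Δ, i.e. h = Δ (ρ_m − ρ_c)/ρ_m.
h = 14.4 km × 690/3340 = 2.97 km.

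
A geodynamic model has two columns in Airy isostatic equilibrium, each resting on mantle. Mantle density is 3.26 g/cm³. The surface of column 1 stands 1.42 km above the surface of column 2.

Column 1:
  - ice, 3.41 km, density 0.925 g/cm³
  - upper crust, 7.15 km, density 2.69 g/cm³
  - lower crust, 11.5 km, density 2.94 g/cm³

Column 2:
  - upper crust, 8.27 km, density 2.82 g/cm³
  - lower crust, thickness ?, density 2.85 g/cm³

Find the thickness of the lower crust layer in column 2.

18.2 km

Take the compensation level at the base of the deeper column (depth z_c below the surface of column 1) and equate Σ ρ_i t_i down to z_c; mantle fills any gap and the z_c terms cancel.
Column 1: 3.41×0.925 + 7.15×2.69 + 11.5×2.94 + (z_c − 22.06)×3.26
Column 2: 1.42×0 + 8.27×2.82 + x×2.85 + (z_c − 1.42 − 8.27 − x)×3.26
The z_c×3.26 term appears on both sides and cancels. Collect the known terms of each column as K = Σ(ρt)_known − 3.26 × (depth of known layers): K_1 = 56.19775 − 3.26×22.06 = −15.71785; K_2 = 23.3214 − 3.26×(1.42 + 8.27) = −8.268.
Balance: K_1 = K_2 − x×(3.26 − 2.85), so x = (K_2 − K_1)/(3.26 − 2.85) = 7.44985/0.41 = 18.2 km.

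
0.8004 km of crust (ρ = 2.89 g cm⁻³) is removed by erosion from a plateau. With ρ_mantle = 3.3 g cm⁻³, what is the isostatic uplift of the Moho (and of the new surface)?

Unloading: uplift u = e ρ_c/ρ_m = 0.8004 km × 2.89/3.3 = 0.701 km.

0.701 km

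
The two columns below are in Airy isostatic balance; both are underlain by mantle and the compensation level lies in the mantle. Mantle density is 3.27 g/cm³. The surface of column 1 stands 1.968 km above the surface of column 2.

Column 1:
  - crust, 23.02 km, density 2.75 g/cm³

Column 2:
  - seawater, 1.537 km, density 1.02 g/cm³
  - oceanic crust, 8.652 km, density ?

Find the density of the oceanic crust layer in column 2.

Take the compensation level at the base of the deeper column (depth z_c below the surface of column 1) and equate Σ ρ_i t_i down to z_c; mantle fills any gap and the z_c terms cancel.
Column 1: 23.02×2.75 + (z_c − 23.02)×3.27
Column 2: 1.968×0 + 1.537×1.02 + 8.652×ρ + (z_c − 1.968 − 10.189)×3.27
The z_c×3.27 term appears on both sides and cancels. Collect the known terms of each column as K = Σ(ρt)_known − 3.27 × (depth of known layers): K_1 = 63.305 − 3.27×23.02 = −11.9704; K_2 = 1.56774 − 3.27×(1.968 + 10.189) = −38.18565.
Balance: K_1 = K_2 + 8.652×ρ, so ρ = (K_1 − K_2)/8.652 = 26.2152/8.652 = 3.03 g/cm³.

3.03 g/cm³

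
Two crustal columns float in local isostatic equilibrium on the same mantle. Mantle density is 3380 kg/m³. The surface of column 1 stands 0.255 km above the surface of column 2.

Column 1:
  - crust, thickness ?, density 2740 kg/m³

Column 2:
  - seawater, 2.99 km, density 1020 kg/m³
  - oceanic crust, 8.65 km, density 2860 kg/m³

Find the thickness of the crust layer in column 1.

Take the compensation level at the base of the deeper column (depth z_c below the surface of column 1) and equate Σ ρ_i t_i down to z_c; mantle fills any gap and the z_c terms cancel.
Column 1: x×2740 + (z_c − 0 − x)×3380
Column 2: 0.255×0 + 2.99×1020 + 8.65×2860 + (z_c − 0.255 − 11.64)×3380
The z_c×3380 term appears on both sides and cancels. Collect the known terms of each column as K = Σ(ρt)_known − 3380 × (depth of known layers): K_1 = 0 − 3380×0 = 0; K_2 = 27788.8 − 3380×(0.255 + 11.64) = −12416.3.
Balance: K_1 − x×(3380 − 2740) = K_2, so x = (K_1 − K_2)/(3380 − 2740) = 12416.3/640 = 19.4 km.

19.4 km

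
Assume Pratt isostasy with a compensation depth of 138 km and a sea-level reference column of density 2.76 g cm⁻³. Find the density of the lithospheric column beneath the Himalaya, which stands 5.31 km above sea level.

2.66 g cm⁻³

Pratt balance: ρ_ref D = ρ (D + h).
ρ = ρ_ref D/(D + h) = 2.76 × 138 km/(138 km + 5.31 km) = 2.66 g cm⁻³.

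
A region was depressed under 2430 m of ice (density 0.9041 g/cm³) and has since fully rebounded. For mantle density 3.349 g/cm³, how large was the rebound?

Removing the load lets mantle flow back in; uplift u satisfies ρ_ice t = ρ_m u.
u = t ρ_ice/ρ_m = 2430 m × 0.9041/3.349 = 656 m.

656 m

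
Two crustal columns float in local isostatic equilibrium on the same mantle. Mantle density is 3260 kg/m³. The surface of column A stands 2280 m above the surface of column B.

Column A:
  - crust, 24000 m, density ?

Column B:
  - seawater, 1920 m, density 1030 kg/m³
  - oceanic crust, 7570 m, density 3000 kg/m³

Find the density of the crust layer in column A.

2690 kg/m³

Take the compensation level at the base of the deeper column (depth z_c below the surface of column A) and equate Σ ρ_i t_i down to z_c; mantle fills any gap and the z_c terms cancel.
Column A: 24000×ρ + (z_c − 24000)×3260
Column B: 2280×0 + 1920×1030 + 7570×3000 + (z_c − 2280 − 9490)×3260
The z_c×3260 term appears on both sides and cancels. Collect the known terms of each column as K = Σ(ρt)_known − 3260 × (depth of known layers): K_A = 0 − 3260×24000 = −78240000; K_B = 24687600 − 3260×(2280 + 9490) = −13682600.
Balance: K_A + 24000×ρ = K_B, so ρ = (K_B − K_A)/24000 = 64557400/24000 = 2690 kg/m³.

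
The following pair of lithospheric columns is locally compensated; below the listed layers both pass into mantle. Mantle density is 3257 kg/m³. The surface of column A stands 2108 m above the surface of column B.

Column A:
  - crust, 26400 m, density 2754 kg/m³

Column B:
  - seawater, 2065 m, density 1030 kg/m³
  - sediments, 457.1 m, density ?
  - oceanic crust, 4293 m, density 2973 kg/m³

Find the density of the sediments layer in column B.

Take the compensation level at the base of the deeper column (depth z_c below the surface of column A) and equate Σ ρ_i t_i down to z_c; mantle fills any gap and the z_c terms cancel.
Column A: 26400×2754 + (z_c − 26400)×3257
Column B: 2108×0 + 2065×1030 + 457.1×ρ + 4293×2973 + (z_c − 2108 − 6815.1)×3257
The z_c×3257 term appears on both sides and cancels. Collect the known terms of each column as K = Σ(ρt)_known − 3257 × (depth of known layers): K_A = 72705600 − 3257×26400 = −13279200; K_B = 14890039 − 3257×(2108 + 6815.1) = −14172497.7.
Balance: K_A = K_B + 457.1×ρ, so ρ = (K_A − K_B)/457.1 = 893298/457.1 = 1950 kg/m³.

1950 kg/m³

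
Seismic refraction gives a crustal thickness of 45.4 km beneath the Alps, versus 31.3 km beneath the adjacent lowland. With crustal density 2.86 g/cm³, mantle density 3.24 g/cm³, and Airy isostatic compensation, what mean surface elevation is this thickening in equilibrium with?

Excess crust Δ = 45.4 km − 31.3 km = 14.1 km, split between elevation h and root r with h + r = Δ.
Airy balance ρ_c h = (ρ_m − ρ_c) r gives r = h ρ_c/(ρ_m − ρ_c), so h (1 + ρ_c/(ρ_m − ρ_c)) = Δ, i.e. h = Δ (ρ_m − ρ_c)/ρ_m.
h = 14.1 km × 0.38/3.24 = 1.65 km.

1.65 km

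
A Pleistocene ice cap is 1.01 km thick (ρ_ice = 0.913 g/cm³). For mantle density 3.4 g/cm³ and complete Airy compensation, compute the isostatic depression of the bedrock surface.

By Archimedes' principle applied to the lithosphere: the ice load ρ_ice t is balanced by mantle displaced below, ρ_m s.
s = t ρ_ice / ρ_m = 1.01 km × 0.913/3.4 = 0.271 km.

0.271 km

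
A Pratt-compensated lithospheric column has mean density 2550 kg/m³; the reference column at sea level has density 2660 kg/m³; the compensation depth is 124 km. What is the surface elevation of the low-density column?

5.35 km

ρ_ref D = ρ (D + h) → h = D (ρ_ref − ρ)/ρ.
h = 124 km × (2660 − 2550)/2550 = 5.35 km.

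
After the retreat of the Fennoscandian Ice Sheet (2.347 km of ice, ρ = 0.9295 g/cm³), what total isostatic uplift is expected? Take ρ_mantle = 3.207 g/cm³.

Removing the load lets mantle flow back in; uplift u satisfies ρ_ice t = ρ_m u.
u = t ρ_ice/ρ_m = 2.347 km × 0.9295/3.207 = 0.68 km.

0.68 km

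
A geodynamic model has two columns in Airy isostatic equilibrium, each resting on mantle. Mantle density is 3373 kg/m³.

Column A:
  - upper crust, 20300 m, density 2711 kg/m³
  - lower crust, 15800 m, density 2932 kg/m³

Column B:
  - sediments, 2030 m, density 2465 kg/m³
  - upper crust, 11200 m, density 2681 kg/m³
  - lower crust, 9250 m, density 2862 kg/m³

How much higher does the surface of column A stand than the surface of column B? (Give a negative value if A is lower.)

1800 m

For any compensation level in the mantle, the mantle terms cancel and isostasy reduces to e = (Σt_A − Σt_B) − (Σ(ρt)_A − Σ(ρt)_B) / ρ_m.
Σt_A = 36100 m; Σt_B = 22480 m; Σ(ρt)_A = 101358900; Σ(ρt)_B = 61504650 (in m·kg/m³).
e = (36100 − 22480) − (101358900 − 61504650) / 3373 = 1800 m.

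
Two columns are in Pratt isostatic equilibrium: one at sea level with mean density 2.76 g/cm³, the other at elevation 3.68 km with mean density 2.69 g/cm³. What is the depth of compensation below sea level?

141 km

ρ_ref D = ρ (D + h) → D (ρ_ref − ρ) = ρ h.
D = ρ h/(ρ_ref − ρ) = 2.69 × 3.68 km/(2.76 − 2.69) = 141 km.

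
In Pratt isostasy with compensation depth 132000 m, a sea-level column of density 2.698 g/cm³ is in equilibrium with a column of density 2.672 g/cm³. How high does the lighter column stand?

ρ_ref D = ρ (D + h) → h = D (ρ_ref − ρ)/ρ.
h = 132000 m × (2.698 − 2.672)/2.672 = 1280 m.

1280 m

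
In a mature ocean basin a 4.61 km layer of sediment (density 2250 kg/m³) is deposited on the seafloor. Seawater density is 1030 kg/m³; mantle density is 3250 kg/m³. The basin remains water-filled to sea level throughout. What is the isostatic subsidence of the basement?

Submarine loading: the sediment displaces seawater, and the subsidence is in turn flooded, so s (ρ_m − ρ_w) = t (ρ_sed − ρ_w).
s = 4.61 km × (2250 − 1030) / (3250 − 1030) = 2.53 km.

2.53 km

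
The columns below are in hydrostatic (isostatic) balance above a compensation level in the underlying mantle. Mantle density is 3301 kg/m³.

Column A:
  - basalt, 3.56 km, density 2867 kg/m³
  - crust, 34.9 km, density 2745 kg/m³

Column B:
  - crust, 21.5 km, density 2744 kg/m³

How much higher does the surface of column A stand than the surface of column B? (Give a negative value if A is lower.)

2.72 km

For any compensation level in the mantle, the mantle terms cancel and isostasy reduces to e = (Σt_A − Σt_B) − (Σ(ρt)_A − Σ(ρt)_B) / ρ_m.
Σt_A = 38.46 km; Σt_B = 21.5 km; Σ(ρt)_A = 106007.02; Σ(ρt)_B = 58996 (in km·kg/m³).
e = (38.46 − 21.5) − (106007.02 − 58996) / 3301 = 2.72 km.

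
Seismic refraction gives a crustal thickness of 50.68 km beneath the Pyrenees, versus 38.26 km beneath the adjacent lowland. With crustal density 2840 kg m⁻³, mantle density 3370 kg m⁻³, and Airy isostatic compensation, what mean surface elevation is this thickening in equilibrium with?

Excess crust Δ = 50.68 km − 38.26 km = 12.42 km, split between elevation h and root r with h + r = Δ.
Airy balance ρ_c h = (ρ_m − ρ_c) r gives r = h ρ_c/(ρ_m − ρ_c), so h (1 + ρ_c/(ρ_m − ρ_c)) = Δ, i.e. h = Δ (ρ_m − ρ_c)/ρ_m.
h = 12.42 km × 530/3370 = 1.95 km.

1.95 km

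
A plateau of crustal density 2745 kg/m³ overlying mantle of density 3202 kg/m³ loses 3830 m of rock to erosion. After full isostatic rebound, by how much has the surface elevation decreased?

547 m

Rebound u = e ρ_c/ρ_m = 3830 m × 2745/3202 = 3283 m.
Net surface drop = e − u = 3830 m − 3283 m = e (ρ_m − ρ_c)/ρ_m = 547 m.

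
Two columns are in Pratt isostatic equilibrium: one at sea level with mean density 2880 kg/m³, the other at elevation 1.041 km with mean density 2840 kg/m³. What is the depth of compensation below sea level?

ρ_ref D = ρ (D + h) → D (ρ_ref − ρ) = ρ h.
D = ρ h/(ρ_ref − ρ) = 2840 × 1.041 km/(2880 − 2840) = 73.9 km.

73.9 km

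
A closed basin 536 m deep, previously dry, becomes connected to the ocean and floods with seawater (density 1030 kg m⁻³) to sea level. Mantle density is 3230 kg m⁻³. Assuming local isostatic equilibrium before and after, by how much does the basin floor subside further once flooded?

251 m

After flooding the water column is d + s deep. Its weight must equal the weight of mantle displaced by the extra subsidence s: (d + s) ρ_w = s ρ_m.
s = d ρ_w / (ρ_m − ρ_w) = 536 m × 1030/(3230 − 1030) = 251 m.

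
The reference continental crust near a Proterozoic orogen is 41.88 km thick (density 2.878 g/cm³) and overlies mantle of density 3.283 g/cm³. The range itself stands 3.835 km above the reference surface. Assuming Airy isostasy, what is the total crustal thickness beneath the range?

73 km

Root depth r = h ρ_c / (ρ_m − ρ_c) = 3.835 km × 2.878 / 0.405 = 27.25 km.
Total thickness = T + h + r = 41.88 km + 3.835 km + 27.25 km = 73 km.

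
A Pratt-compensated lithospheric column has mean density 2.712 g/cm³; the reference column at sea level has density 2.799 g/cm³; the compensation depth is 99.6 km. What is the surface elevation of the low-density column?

ρ_ref D = ρ (D + h) → h = D (ρ_ref − ρ)/ρ.
h = 99.6 km × (2.799 − 2.712)/2.712 = 3.2 km.

3.2 km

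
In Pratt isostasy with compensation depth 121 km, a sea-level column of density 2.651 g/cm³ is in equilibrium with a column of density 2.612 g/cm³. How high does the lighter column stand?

1.81 km

ρ_ref D = ρ (D + h) → h = D (ρ_ref − ρ)/ρ.
h = 121 km × (2.651 − 2.612)/2.612 = 1.81 km.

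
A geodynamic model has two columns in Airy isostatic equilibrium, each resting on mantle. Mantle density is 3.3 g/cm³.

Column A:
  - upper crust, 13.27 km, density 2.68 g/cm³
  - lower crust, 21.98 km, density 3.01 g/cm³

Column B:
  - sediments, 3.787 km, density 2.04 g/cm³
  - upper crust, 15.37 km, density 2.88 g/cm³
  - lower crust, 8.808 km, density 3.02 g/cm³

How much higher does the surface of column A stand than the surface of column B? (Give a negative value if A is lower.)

For any compensation level in the mantle, the mantle terms cancel and isostasy reduces to e = (Σt_A − Σt_B) − (Σ(ρt)_A − Σ(ρt)_B) / ρ_m.
Σt_A = 35.25 km; Σt_B = 27.965 km; Σ(ρt)_A = 101.7234; Σ(ρt)_B = 78.59124 (in km·g/cm³).
e = (35.25 − 27.965) − (101.7234 − 78.59124) / 3.3 = 0.275 km.

0.275 km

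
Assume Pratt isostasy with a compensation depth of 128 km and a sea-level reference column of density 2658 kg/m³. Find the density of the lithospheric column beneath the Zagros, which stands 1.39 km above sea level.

Pratt balance: ρ_ref D = ρ (D + h).
ρ = ρ_ref D/(D + h) = 2658 × 128 km/(128 km + 1.39 km) = 2630 kg/m³.

2630 kg/m³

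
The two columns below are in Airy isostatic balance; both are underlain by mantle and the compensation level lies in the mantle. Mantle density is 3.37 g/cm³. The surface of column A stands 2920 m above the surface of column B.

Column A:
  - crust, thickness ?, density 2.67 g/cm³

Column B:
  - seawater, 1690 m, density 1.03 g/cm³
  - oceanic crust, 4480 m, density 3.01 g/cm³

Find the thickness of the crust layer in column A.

Take the compensation level at the base of the deeper column (depth z_c below the surface of column A) and equate Σ ρ_i t_i down to z_c; mantle fills any gap and the z_c terms cancel.
Column A: x×2.67 + (z_c − 0 − x)×3.37
Column B: 2920×0 + 1690×1.03 + 4480×3.01 + (z_c − 2920 − 6170)×3.37
The z_c×3.37 term appears on both sides and cancels. Collect the known terms of each column as K = Σ(ρt)_known − 3.37 × (depth of known layers): K_A = 0 − 3.37×0 = 0; K_B = 15225.5 − 3.37×(2920 + 6170) = −15407.8.
Balance: K_A − x×(3.37 − 2.67) = K_B, so x = (K_A − K_B)/(3.37 − 2.67) = 15407.8/0.7 = 22000 m.

22000 m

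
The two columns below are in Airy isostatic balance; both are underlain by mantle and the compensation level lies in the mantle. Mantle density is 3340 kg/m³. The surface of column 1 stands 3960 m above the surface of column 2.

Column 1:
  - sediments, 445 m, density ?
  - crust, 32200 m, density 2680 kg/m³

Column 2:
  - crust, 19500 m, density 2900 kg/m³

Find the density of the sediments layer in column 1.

2090 kg/m³

Take the compensation level at the base of the deeper column (depth z_c below the surface of column 1) and equate Σ ρ_i t_i down to z_c; mantle fills any gap and the z_c terms cancel.
Column 1: 445×ρ + 32200×2680 + (z_c − 32645)×3340
Column 2: 3960×0 + 19500×2900 + (z_c − 3960 − 19500)×3340
The z_c×3340 term appears on both sides and cancels. Collect the known terms of each column as K = Σ(ρt)_known − 3340 × (depth of known layers): K_1 = 86296000 − 3340×32645 = −22738300; K_2 = 56550000 − 3340×(3960 + 19500) = −21806400.
Balance: K_1 + 445×ρ = K_2, so ρ = (K_2 − K_1)/445 = 931900/445 = 2090 kg/m³.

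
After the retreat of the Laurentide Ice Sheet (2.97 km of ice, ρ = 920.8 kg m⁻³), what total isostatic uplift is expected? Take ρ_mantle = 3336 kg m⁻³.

0.82 km

Removing the load lets mantle flow back in; uplift u satisfies ρ_ice t = ρ_m u.
u = t ρ_ice/ρ_m = 2.97 km × 920.8/3336 = 0.82 km.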